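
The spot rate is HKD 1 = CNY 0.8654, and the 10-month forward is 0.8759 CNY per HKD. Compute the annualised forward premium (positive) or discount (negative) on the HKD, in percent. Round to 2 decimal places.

+1.46%

T = 10/12 years.
(F − S)/S = (0.8759 − 0.8654)/0.8654 = 0.0121331.
Annualise by dividing by T: 0.0121331 / (10/12) = 0.014560 → 1.46%.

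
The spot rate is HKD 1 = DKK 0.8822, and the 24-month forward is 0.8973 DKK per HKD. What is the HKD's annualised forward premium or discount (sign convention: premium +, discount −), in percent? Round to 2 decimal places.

+0.86%

T = 2 years.
Period premium: (0.8973 − 0.8822)/0.8822 = 0.0171163.
Annualise by dividing by T: 0.0171163 / 2 = 0.008558 → 0.86%.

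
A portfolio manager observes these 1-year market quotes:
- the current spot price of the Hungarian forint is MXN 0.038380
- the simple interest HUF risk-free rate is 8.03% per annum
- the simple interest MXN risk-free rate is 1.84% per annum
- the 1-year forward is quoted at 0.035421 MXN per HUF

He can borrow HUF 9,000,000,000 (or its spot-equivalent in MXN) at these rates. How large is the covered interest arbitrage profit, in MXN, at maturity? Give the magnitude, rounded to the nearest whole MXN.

MXN 7,387,971

T = 1 year.
Route A — deposit HUF, sell forward: 9,000,000,000 × 1.080300 × 0.035421 = MXN 344,387,756.70.
Route B — convert at spot, deposit MXN: 9,000,000,000 × 0.038380 × 1.018400 = MXN 351,775,728.00.
The quoted forward undervalues HUF, so borrow HUF, convert to MXN at spot, deposit the MXN at 1.84%, and buy HUF forward at 0.035421 to cover the loan.
The gap between the two covered legs is MXN 7,387,971.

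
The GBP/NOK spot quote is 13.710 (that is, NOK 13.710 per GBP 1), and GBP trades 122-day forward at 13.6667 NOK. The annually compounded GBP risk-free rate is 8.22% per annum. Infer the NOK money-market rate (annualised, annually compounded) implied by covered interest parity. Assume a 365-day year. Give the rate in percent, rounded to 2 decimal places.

T = 122/365 years.
By CIP, F/S equals the NOK-to-GBP growth ratio: 13.6667/13.71 = 0.9968417.
The GBP side grows by (1 + 0.0822)^(122/365) = 1.0267558.
That pins the NOK growth at 1.023513.
Annualise: 1.023513^(365/122) − 1 = 0.072006 = 7.20%.

7.20%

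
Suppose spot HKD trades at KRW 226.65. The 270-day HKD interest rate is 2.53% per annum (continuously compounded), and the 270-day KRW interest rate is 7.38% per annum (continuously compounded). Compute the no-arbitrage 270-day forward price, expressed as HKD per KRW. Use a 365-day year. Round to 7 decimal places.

0.0042566

T = 270/365 years.
KRW growth factor: e^(0.0738×270/365) = 1.0561094.
HKD growth factor: e^(0.0253×270/365) = 1.0188913.
Forward (KRW per HKD) = 226.65 × 1.0561094 / 1.0188913 = 234.9291.
Quoted the other way: 1/234.9291 = 0.0042566 HKD per KRW.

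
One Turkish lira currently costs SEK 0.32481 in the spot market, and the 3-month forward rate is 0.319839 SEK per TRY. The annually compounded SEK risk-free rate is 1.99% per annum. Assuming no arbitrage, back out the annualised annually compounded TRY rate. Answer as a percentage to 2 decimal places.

8.48%

T = 3/12 years.
By CIP, F/S equals the SEK-to-TRY growth ratio: 0.319839/0.32481 = 0.9846957.
SEK growth factor: (1 + 0.0199)^(3/12) = 1.0049383.
That pins the TRY growth at 1.0205572.
r = 1.0205572^(12/3) − 1 = 0.084799 → 8.48%.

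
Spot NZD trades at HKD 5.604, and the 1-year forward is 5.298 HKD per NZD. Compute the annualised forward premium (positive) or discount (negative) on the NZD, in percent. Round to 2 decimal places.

-5.46%

T = 1 year.
NZD trades forward at -5.46039% vs spot over the period.
Per annum: -0.0546039 / 1 = -0.054604 = -5.46%.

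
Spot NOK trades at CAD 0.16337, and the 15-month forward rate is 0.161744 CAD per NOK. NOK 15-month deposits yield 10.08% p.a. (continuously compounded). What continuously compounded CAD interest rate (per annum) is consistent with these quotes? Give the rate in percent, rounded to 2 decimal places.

T = 15/12 years.
F/S = 0.161744/0.16337 = 0.9900471 = (growth of CAD) / (growth of NOK).
The NOK side grows by e^(0.1008×15/12) = 1.1342822.
That pins the CAD growth at 1.1229928.
r = ln(1.1229928)/(15/12) = 0.092798 → 9.28%.

9.28%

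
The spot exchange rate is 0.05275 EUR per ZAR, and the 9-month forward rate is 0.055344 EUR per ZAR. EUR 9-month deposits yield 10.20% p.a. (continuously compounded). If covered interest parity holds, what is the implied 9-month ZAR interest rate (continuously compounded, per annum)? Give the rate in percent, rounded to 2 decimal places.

T = 9/12 years.
CIP gives F = S · g_EUR/g_ZAR, so g_EUR/g_ZAR = 0.055344/0.05275 = 1.0491754.
EUR growth factor: e^(0.1020×9/12) = 1.0795022.
So the ZAR growth factor = 1.0289054.
Take logs: ln 1.0289054 / (9/12) = 0.037994, so 3.80%.

3.80%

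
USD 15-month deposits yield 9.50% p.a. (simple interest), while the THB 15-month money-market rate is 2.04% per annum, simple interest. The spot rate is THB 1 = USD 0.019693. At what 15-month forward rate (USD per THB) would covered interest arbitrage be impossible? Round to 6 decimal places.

0.021484

T = 15/12 years.
USD accumulates by 1 + 0.0950×15/12 = 1.118750.
THB growth factor: 1 + 0.0204×15/12 = 1.025500.
Forward (USD per THB) = 0.019693 × 1.118750 / 1.025500 = 0.02148371.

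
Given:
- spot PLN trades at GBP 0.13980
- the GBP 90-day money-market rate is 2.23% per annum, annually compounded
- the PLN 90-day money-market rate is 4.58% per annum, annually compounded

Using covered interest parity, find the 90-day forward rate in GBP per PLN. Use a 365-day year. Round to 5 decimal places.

T = 90/365 years.
Growth of 1 GBP over T: (1 + 0.0223)^(90/365) = 1.005453.
Growth of 1 PLN over T: (1 + 0.0458)^(90/365) = 1.0111034.
CIP: F = S · (grow GBP)/(grow PLN) = 0.1398 × 1.005453/1.0111034 = 0.1390187 GBP per PLN.

0.13902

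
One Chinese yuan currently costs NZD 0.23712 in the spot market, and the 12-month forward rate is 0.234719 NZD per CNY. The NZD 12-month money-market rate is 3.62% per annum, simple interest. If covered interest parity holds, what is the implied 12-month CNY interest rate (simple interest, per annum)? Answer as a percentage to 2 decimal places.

T = 1 year.
F/S = 0.234719/0.23712 = 0.9898743 = (growth of NZD) / (growth of CNY).
NZD growth factor: 1 + 0.0362×1 = 1.036200.
Hence g_CNY = 1.0467996.
(1.0467996 − 1)/T = 0.046800, i.e. 4.68%.

4.68%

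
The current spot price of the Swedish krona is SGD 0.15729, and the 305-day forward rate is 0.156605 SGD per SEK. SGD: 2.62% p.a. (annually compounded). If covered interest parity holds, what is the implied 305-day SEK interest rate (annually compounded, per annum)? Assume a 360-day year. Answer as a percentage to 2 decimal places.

T = 305/360 years.
CIP gives F = S · g_SGD/g_SEK, so g_SGD/g_SEK = 0.156605/0.15729 = 0.9956450.
SGD growth factor: (1 + 0.0262)^(305/360) = 1.0221532.
So the SEK growth factor = 1.0266241.
Annualise: 1.0266241^(360/305) − 1 = 0.031500 = 3.15%.

3.15%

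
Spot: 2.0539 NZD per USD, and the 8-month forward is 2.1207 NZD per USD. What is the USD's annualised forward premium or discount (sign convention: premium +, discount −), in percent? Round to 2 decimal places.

+4.88%

T = 8/12 years.
(F − S)/S = (2.1207 − 2.0539)/2.0539 = 0.0325235.
×(1/T) gives 4.88% p.a.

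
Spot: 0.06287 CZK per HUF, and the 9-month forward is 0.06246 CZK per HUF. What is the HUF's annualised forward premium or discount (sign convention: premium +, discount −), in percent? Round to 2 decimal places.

T = 9/12 years.
(F − S)/S = (0.06246 − 0.06287)/0.06287 = -0.0065214.
Annualise by dividing by T: -0.0065214 / (9/12) = -0.008695 → -0.87%.

-0.87%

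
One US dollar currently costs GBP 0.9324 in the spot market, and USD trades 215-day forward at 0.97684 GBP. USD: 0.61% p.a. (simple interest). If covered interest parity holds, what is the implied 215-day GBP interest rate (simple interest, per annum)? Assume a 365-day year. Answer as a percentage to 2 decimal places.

T = 215/365 years.
CIP gives F = S · g_GBP/g_USD, so g_GBP/g_USD = 0.97684/0.9324 = 1.0476619.
The USD side grows by 1 + 0.0061×215/365 = 1.0035932.
So the GBP growth factor = 1.0514264.
r = (1.0514264 − 1)/(215/365) = 0.087305 → 8.73%.

8.73%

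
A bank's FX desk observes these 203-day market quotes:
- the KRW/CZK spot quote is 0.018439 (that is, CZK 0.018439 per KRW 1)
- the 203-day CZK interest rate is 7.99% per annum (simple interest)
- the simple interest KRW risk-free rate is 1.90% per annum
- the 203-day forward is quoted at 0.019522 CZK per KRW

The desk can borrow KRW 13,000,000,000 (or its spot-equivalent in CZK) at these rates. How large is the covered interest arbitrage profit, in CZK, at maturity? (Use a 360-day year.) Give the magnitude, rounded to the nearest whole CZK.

T = 203/360 years.
Invest the KRW and cover forward: 13,000,000,000 × 1.01071388889 × 0.019522 = CZK 256,505,035.01.
Convert at spot and invest in CZK: 13,000,000,000 × 0.018439 × 1.04505472222 = CZK 250,506,932.30.
The quoted forward overvalues KRW, so borrow CZK, buy KRW at spot, deposit the KRW at 1.90%, and sell the proceeds forward at 0.019522.
Arbitrage profit = |256,505,035.01 − 250,506,932.30| = CZK 5,998,103.

CZK 5,998,103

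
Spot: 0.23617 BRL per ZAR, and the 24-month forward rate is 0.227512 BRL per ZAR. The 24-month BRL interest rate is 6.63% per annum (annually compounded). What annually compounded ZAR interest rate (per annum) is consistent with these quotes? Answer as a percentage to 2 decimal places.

T = 2 years.
CIP gives F = S · g_BRL/g_ZAR, so g_BRL/g_ZAR = 0.227512/0.23617 = 0.9633400.
The BRL side grows by (1 + 0.0663)^2 = 1.1369957.
Hence g_ZAR = 1.1802642.
Annualise: 1.1802642^(1/2) − 1 = 0.086400 = 8.64%.

8.64%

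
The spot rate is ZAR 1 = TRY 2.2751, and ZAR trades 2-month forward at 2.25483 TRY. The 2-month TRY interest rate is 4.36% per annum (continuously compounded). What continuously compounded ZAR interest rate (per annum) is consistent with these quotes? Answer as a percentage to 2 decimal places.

T = 2/12 years.
CIP gives F = S · g_TRY/g_ZAR, so g_TRY/g_ZAR = 2.25483/2.2751 = 0.9910905.
TRY growth factor: e^(0.0436×2/12) = 1.0072931.
So the ZAR growth factor = 1.0163483.
r = ln(1.0163483)/(2/12) = 0.097297 → 9.73%.

9.73%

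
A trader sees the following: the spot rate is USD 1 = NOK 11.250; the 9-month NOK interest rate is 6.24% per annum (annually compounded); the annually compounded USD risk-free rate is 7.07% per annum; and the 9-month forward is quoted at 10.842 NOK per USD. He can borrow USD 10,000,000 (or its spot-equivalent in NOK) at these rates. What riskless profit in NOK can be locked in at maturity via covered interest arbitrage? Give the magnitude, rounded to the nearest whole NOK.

NOK 3,605,361

T = 9/12 years.
Route A — deposit USD, sell forward: 10,000,000 × 1.05256967103 × 10.842 = NOK 114,119,603.73.
Route B — convert at spot, deposit NOK: 10,000,000 × 11.250 × 1.04644413085 = NOK 117,724,964.72.
The quoted forward undervalues USD, so borrow USD, convert to NOK at spot, deposit the NOK at 6.24%, and buy USD forward at 10.842 to cover the loan.
Profit = 117,724,964.72 − 114,119,603.73 = NOK 3,605,361.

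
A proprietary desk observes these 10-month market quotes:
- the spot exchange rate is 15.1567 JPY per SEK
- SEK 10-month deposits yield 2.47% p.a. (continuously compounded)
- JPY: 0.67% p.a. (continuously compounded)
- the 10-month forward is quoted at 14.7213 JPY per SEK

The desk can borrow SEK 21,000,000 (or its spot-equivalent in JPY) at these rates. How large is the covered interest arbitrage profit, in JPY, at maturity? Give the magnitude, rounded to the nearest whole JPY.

JPY 4,496,271

T = 10/12 years.
Invest the SEK and cover forward: 21,000,000 × 1.02079663108 × 14.7213 = JPY 315,576,522.35.
Convert at spot and invest in JPY: 21,000,000 × 15.1567 × 1.00559894919 = JPY 320,072,793.46.
The quoted forward undervalues SEK, so borrow SEK, convert to JPY at spot, deposit the JPY at 0.67%, and buy SEK forward at 14.7213 to cover the loan.
The gap between the two covered legs is JPY 4,496,271.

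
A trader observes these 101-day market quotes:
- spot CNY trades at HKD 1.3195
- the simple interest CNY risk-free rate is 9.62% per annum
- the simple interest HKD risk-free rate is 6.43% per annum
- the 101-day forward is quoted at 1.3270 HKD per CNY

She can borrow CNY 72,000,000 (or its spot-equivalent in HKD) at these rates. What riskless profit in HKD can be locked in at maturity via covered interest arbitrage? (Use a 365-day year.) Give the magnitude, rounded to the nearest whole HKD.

HKD 1,392,987

T = 101/365 years.
Route A — deposit CNY, sell forward: 72,000,000 × 1.026619726 × 1.3270 = HKD 98,087,355.10.
Route B — convert at spot, deposit HKD: 72,000,000 × 1.3195 × 1.0177926027 = HKD 96,694,368.43.
The quoted forward overvalues CNY, so borrow HKD, buy CNY at spot, deposit the CNY at 9.62%, and sell the proceeds forward at 1.3270.
The gap between the two covered legs is HKD 1,392,987.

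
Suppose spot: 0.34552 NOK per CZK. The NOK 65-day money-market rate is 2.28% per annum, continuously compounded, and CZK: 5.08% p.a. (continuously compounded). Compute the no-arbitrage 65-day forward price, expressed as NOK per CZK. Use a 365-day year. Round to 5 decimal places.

0.34380

T = 65/365 years.
NOK accumulates by e^(0.0228×65/365) = 1.0040685.
CZK growth factor: e^(0.0508×65/365) = 1.0090876.
CIP: F = S · (grow NOK)/(grow CZK) = 0.34552 × 1.0040685/1.0090876 = 0.3438014 NOK per CZK.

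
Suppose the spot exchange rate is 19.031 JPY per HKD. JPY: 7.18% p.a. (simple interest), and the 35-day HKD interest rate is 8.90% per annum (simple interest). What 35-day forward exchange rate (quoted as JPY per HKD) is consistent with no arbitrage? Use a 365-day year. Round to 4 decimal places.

18.9999

T = 35/365 years.
Growth of 1 JPY over T: 1 + 0.0718×35/365 = 1.00688493.
HKD accumulates by 1 + 0.0890×35/365 = 1.00853425.
Forward (JPY per HKD) = 19.031 × 1.00688493 / 1.00853425 = 18.999877.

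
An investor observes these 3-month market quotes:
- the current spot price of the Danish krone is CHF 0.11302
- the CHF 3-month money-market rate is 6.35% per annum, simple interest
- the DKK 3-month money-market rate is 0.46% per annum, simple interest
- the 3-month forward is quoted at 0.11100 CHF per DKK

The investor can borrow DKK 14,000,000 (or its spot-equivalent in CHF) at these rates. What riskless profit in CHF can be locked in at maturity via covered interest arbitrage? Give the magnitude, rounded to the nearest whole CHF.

T = 3/12 years.
Invest the DKK and cover forward: 14,000,000 × 1.001150 × 0.11100 = CHF 1,555,787.10.
Convert at spot and invest in CHF: 14,000,000 × 0.11302 × 1.015875 = CHF 1,607,398.70.
The quoted forward undervalues DKK, so borrow DKK, convert to CHF at spot, deposit the CHF at 6.35%, and buy DKK forward at 0.11100 to cover the loan.
Profit = 1,607,398.70 − 1,555,787.10 = CHF 51,612.

CHF 51,612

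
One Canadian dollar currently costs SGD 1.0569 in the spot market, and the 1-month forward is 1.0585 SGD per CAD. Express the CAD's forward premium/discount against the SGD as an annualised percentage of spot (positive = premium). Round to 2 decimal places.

+1.82%

T = 1/12 years.
Period premium: (1.0585 − 1.0569)/1.0569 = 0.0015139.
Annualise by dividing by T: 0.0015139 / (1/12) = 0.018167 → 1.82%.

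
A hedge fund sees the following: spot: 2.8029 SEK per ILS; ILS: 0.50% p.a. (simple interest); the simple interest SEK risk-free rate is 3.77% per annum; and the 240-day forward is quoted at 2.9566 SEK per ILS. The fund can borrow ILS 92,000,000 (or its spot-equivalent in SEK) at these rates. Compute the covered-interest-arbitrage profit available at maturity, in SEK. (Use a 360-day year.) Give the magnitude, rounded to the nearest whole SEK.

SEK 8,566,038

T = 240/360 years.
Keep in ILS, deliver into the forward: 92,000,000·1.00333333333·2.9566 = SEK 272,913,890.67.
Swap to SEK now, deposit: 92,000,000·2.8029·1.02513333333 = SEK 264,347,852.24.
The quoted forward overvalues ILS, so borrow SEK, buy ILS at spot, deposit the ILS at 0.50%, and sell the proceeds forward at 2.9566.
Profit = 272,913,890.67 − 264,347,852.24 = SEK 8,566,038.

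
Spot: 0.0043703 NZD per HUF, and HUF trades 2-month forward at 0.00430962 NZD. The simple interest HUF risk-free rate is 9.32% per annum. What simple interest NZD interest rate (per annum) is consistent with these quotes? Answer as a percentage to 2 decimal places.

T = 2/12 years.
F/S = 0.00430962/0.0043703 = 0.9861154 = (growth of NZD) / (growth of HUF).
The HUF side grows by 1 + 0.0932×2/12 = 1.0155333.
Hence g_NZD = 1.001433.
(1.001433 − 1)/T = 0.008598, i.e. 0.86%.

0.86%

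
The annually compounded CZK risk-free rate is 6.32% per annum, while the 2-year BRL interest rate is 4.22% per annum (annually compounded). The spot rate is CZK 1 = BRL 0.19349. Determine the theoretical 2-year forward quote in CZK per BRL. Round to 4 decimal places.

5.3786

T = 2 years.
BRL growth factor: (1 + 0.0422)^2 = 1.0861808.
CZK growth factor: (1 + 0.0632)^2 = 1.1303942.
Forward (BRL per CZK) = 0.19349 × 1.0861808 / 1.1303942 = 0.1859220.
Quoted the other way: 1/0.1859220 = 5.3786 CZK per BRL.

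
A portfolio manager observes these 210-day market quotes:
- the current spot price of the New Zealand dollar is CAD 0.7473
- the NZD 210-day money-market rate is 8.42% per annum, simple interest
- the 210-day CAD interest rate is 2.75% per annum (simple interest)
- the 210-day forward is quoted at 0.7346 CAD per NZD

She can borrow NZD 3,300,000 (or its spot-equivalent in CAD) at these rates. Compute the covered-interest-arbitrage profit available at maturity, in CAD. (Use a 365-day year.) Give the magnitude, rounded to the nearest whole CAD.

T = 210/365 years.
Keep in NZD, deliver into the forward: 3,300,000·1.048443836·0.7346 = CAD 2,541,616.58.
Swap to CAD now, deposit: 3,300,000·0.7473·1.015821918 = CAD 2,505,108.27.
The quoted forward overvalues NZD, so borrow CAD, buy NZD at spot, deposit the NZD at 8.42%, and sell the proceeds forward at 0.7346.
Profit = 2,541,616.58 − 2,505,108.27 = CAD 36,508.

CAD 36,508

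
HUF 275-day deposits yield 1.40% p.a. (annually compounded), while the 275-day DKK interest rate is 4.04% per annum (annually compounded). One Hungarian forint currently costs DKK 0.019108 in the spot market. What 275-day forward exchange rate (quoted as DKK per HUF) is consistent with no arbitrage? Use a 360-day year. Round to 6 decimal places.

0.019487

T = 275/360 years.
DKK growth factor: (1 + 0.0404)^(275/360) = 1.0307163.
HUF accumulates by (1 + 0.0140)^(275/360) = 1.0106769.
So F = 0.019108 × 1.0307163 / 1.0106769 = 0.01948687 (DKK/HUF).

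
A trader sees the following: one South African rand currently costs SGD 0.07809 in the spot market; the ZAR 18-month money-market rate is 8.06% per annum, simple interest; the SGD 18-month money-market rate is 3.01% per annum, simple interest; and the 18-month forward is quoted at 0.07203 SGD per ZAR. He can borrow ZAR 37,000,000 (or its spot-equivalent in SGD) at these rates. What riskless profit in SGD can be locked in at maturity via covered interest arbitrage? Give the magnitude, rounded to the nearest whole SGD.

T = 18/12 years.
Keep in ZAR, deliver into the forward: 37,000,000·1.120900·0.07203 = SGD 2,987,321.80.
Swap to SGD now, deposit: 37,000,000·0.07809·1.045150 = SGD 3,019,783.25.
The quoted forward undervalues ZAR, so borrow ZAR, convert to SGD at spot, deposit the SGD at 3.01%, and buy ZAR forward at 0.07203 to cover the loan.
The gap between the two covered legs is SGD 32,461.

SGD 32,461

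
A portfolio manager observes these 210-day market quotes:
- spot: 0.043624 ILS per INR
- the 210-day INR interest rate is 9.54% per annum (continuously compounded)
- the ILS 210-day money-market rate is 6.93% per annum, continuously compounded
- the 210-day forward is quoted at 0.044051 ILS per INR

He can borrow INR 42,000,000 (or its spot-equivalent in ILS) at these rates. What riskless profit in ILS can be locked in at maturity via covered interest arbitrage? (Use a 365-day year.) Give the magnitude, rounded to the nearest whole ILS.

T = 210/365 years.
Route A — deposit INR, sell forward: 42,000,000 × 1.056421941 × 0.044051 = ILS 1,954,530.60.
Route B — convert at spot, deposit ILS: 42,000,000 × 0.043624 × 1.040676761 = ILS 1,906,736.29.
The quoted forward overvalues INR, so borrow ILS, buy INR at spot, deposit the INR at 9.54%, and sell the proceeds forward at 0.044051.
Arbitrage profit = |1,954,530.60 − 1,906,736.29| = ILS 47,794.

ILS 47,794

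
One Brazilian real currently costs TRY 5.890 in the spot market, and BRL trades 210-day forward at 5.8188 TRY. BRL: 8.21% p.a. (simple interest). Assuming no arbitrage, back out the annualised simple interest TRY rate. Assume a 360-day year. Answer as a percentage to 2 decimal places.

6.04%

T = 210/360 years.
By CIP, F/S equals the TRY-to-BRL growth ratio: 5.8188/5.89 = 0.9879117.
The BRL side grows by 1 + 0.0821×210/360 = 1.0478917.
That pins the TRY growth at 1.0352245.
(1.0352245 − 1)/T = 0.060385, i.e. 6.04%.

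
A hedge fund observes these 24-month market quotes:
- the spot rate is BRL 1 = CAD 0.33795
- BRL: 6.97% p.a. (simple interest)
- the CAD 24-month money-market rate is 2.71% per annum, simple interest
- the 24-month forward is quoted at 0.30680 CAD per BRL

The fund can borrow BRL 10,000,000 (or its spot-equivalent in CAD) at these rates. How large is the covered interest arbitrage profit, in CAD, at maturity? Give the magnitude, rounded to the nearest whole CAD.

CAD 66,990

T = 2 years.
Keep in BRL, deliver into the forward: 10,000,000·1.139400·0.30680 = CAD 3,495,679.20.
Swap to CAD now, deposit: 10,000,000·0.33795·1.054200 = CAD 3,562,668.90.
The quoted forward undervalues BRL, so borrow BRL, convert to CAD at spot, deposit the CAD at 2.71%, and buy BRL forward at 0.30680 to cover the loan.
The gap between the two covered legs is CAD 66,990.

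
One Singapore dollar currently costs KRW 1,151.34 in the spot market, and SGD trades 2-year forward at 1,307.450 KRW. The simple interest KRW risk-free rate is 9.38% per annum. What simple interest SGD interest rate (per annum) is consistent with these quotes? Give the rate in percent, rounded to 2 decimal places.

2.29%

T = 2 years.
By CIP, F/S equals the KRW-to-SGD growth ratio: 1307.45/1151.34 = 1.1355898.
KRW growth factor: 1 + 0.0938×2 = 1.187600.
So the SGD growth factor = 1.0458002.
r = (1.0458002 − 1)/2 = 0.022900 → 2.29%.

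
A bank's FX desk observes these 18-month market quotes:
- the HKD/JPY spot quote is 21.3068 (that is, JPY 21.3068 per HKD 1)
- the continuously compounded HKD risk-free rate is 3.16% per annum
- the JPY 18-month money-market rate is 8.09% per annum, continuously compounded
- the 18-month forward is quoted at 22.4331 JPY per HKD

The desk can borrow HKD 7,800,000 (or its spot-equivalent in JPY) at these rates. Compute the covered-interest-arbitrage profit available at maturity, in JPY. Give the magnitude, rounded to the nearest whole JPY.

T = 18/12 years.
Invest the HKD and cover forward: 7,800,000 × 1.04854134174 × 22.4331 = JPY 183,471,855.63.
Convert at spot and invest in JPY: 7,800,000 × 21.3068 × 1.12902000022 = JPY 187,635,266.06.
The quoted forward undervalues HKD, so borrow HKD, convert to JPY at spot, deposit the JPY at 8.09%, and buy HKD forward at 22.4331 to cover the loan.
Profit = 187,635,266.06 − 183,471,855.63 = JPY 4,163,410.

JPY 4,163,410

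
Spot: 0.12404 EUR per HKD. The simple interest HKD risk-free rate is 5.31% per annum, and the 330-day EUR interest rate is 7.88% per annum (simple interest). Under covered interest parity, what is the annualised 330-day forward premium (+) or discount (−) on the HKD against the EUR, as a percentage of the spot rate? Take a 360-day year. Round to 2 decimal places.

+2.45%

T = 330/360 years.
F = S · g_EUR/g_HKD = 0.12404 × 1.0722333/1.048675 = 0.12682654.
Annualised premium = (F − S)/S × (1/T) = (0.12682654 − 0.12404)/0.12404 ÷ (330/360) = 2.45%.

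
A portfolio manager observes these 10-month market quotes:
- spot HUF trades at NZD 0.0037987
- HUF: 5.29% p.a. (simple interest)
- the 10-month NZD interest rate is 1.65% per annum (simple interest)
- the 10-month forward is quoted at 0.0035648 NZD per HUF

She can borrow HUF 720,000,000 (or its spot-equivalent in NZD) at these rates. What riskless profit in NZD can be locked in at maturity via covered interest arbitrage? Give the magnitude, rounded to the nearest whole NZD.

T = 10/12 years.
Invest the HUF and cover forward: 720,000,000 × 1.044083333 × 0.0035648 = NZD 2,679,802.75.
Convert at spot and invest in NZD: 720,000,000 × 0.0037987 × 1.013750 = NZD 2,772,671.13.
The quoted forward undervalues HUF, so borrow HUF, convert to NZD at spot, deposit the NZD at 1.65%, and buy HUF forward at 0.0035648 to cover the loan.
The gap between the two covered legs is NZD 92,868.

NZD 92,868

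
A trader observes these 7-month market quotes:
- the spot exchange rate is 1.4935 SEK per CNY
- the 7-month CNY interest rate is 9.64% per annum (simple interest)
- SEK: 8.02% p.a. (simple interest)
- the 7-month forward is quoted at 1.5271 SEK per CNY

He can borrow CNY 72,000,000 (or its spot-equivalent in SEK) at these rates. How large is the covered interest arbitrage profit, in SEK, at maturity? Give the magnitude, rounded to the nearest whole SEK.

SEK 3,571,417

T = 7/12 years.
Route A — deposit CNY, sell forward: 72,000,000 × 1.05623333333 × 1.5271 = SEK 116,134,122.48.
Route B — convert at spot, deposit SEK: 72,000,000 × 1.4935 × 1.04678333333 = SEK 112,562,705.40.
The quoted forward overvalues CNY, so borrow SEK, buy CNY at spot, deposit the CNY at 9.64%, and sell the proceeds forward at 1.5271.
The gap between the two covered legs is SEK 3,571,417.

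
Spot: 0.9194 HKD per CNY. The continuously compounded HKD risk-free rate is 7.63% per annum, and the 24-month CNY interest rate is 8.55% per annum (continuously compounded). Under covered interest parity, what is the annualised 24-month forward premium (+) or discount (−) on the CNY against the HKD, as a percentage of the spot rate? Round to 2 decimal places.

-0.91%

T = 2 years.
CIP forward (HKD per CNY) = 0.9194 × 1.1648589/1.1864907 = 0.9026377.
Annualised premium = (F − S)/S × (1/T) = (0.9026377 − 0.9194)/0.9194 ÷ 2 = -0.91%.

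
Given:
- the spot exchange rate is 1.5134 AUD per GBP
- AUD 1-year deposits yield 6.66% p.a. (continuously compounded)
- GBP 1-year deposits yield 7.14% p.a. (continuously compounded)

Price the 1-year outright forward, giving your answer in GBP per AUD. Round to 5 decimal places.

T = 1 year.
AUD accumulates by e^(0.0666×1) = 1.0688678.
Growth of 1 GBP over T: e^(0.0714×1) = 1.0740107.
CIP: F = S · (grow AUD)/(grow GBP) = 1.5134 × 1.0688678/1.0740107 = 1.506153 AUD per GBP.
Invert for GBP per AUD: 1 / 1.506153 = 0.66394.

0.66394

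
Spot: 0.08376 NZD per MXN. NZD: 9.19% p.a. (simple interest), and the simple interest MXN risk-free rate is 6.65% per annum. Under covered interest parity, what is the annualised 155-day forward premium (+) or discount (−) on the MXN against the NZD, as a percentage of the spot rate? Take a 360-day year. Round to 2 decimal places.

T = 155/360 years.
CIP forward (NZD per MXN) = 0.08376 × 1.0395681/1.0286319 = 0.08465052.
(F − S)/S ÷ T = (0.08465052 − 0.08376)/0.08376/(155/360) = 0.024693 → 2.47%.

+2.47%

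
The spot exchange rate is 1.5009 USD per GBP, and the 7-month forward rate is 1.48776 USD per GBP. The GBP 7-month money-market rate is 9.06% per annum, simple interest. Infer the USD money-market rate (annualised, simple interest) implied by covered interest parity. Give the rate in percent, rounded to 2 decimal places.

7.48%

T = 7/12 years.
By CIP, F/S equals the USD-to-GBP growth ratio: 1.48776/1.5009 = 0.9912453.
GBP growth factor: 1 + 0.0906×7/12 = 1.052850.
Hence g_USD = 1.0436326.
(1.0436326 − 1)/T = 0.074799, i.e. 7.48%.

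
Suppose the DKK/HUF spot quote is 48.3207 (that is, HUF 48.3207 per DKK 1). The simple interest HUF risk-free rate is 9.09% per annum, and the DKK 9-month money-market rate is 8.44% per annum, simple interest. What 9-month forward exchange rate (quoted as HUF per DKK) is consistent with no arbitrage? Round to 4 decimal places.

48.5422

T = 9/12 years.
Growth of 1 HUF over T: 1 + 0.0909×9/12 = 1.068175.
DKK growth factor: 1 + 0.0844×9/12 = 1.063300.
CIP: F = S · (grow HUF)/(grow DKK) = 48.3207 × 1.068175/1.063300 = 48.542240 HUF per DKK.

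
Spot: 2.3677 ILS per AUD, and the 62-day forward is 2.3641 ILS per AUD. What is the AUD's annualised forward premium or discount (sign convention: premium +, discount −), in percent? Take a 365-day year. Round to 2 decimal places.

T = 62/365 years.
(F − S)/S = (2.3641 − 2.3677)/2.3677 = -0.0015205.
×(1/T) gives -0.90% p.a.

-0.90%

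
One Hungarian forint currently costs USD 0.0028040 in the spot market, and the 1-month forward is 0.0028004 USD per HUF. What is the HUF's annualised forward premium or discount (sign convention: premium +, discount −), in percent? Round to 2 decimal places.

T = 1/12 years.
HUF trades forward at -0.12839% vs spot over the period.
Per annum: -0.0012839 / (1/12) = -0.015407 = -1.54%.

-1.54%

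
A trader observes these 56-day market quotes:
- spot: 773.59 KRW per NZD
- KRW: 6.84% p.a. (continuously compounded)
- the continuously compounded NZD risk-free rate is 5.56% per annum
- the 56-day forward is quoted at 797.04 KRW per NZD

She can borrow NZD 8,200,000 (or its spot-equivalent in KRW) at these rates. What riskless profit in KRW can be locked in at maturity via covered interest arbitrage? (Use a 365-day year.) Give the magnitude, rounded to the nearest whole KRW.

KRW 181,360,792

T = 56/365 years.
Keep in NZD, deliver into the forward: 8,200,000·1.008566898592·797.04 = KRW 6,591,718,919.00.
Swap to KRW now, deposit: 8,200,000·773.59·1.010549504308 = KRW 6,410,358,126.51.
The quoted forward overvalues NZD, so borrow KRW, buy NZD at spot, deposit the NZD at 5.56%, and sell the proceeds forward at 797.04.
Profit = 6,591,718,919.00 − 6,410,358,126.51 = KRW 181,360,792.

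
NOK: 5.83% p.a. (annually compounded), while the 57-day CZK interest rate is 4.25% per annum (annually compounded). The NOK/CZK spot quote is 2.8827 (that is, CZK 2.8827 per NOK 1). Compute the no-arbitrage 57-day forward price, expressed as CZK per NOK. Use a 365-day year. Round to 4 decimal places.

T = 57/365 years.
CZK accumulates by (1 + 0.0425)^(57/365) = 1.006521.
NOK accumulates by (1 + 0.0583)^(57/365) = 1.0088881.
CIP: F = S · (grow CZK)/(grow NOK) = 2.8827 × 1.006521/1.0088881 = 2.875936 CZK per NOK.

2.8759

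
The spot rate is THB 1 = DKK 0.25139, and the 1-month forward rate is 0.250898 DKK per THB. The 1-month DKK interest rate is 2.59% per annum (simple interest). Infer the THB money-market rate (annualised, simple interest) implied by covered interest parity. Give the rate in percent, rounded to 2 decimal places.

4.95%

T = 1/12 years.
By CIP, F/S equals the DKK-to-THB growth ratio: 0.250898/0.25139 = 0.9980429.
The DKK side grows by 1 + 0.0259×1/12 = 1.0021583.
Hence g_THB = 1.0041235.
(1.0041235 − 1)/T = 0.049482, i.e. 4.95%.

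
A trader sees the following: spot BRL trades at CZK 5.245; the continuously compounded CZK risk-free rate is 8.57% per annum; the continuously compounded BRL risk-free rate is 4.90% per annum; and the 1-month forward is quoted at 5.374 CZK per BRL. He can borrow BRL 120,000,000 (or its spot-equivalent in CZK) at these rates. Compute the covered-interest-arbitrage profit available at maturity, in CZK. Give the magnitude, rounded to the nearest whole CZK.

CZK 13,607,590

T = 1/12 years.
Route A — deposit BRL, sell forward: 120,000,000 × 1.0040916815 × 5.374 = CZK 647,518,643.57.
Route B — convert at spot, deposit CZK: 120,000,000 × 5.245 × 1.00716722918 = CZK 633,911,054.05.
The quoted forward overvalues BRL, so borrow CZK, buy BRL at spot, deposit the BRL at 4.90%, and sell the proceeds forward at 5.374.
The gap between the two covered legs is CZK 13,607,590.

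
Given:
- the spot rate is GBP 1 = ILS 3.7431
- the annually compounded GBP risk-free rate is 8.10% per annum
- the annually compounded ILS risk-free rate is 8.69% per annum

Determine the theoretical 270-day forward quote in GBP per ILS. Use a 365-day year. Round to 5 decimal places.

T = 270/365 years.
ILS accumulates by (1 + 0.0869)^(270/365) = 1.0635805.
Growth of 1 GBP over T: (1 + 0.0810)^(270/365) = 1.0593068.
So F = 3.7431 × 1.0635805 / 1.0593068 = 3.758201 (ILS/GBP).
Invert for GBP per ILS: 1 / 3.758201 = 0.26608.

0.26608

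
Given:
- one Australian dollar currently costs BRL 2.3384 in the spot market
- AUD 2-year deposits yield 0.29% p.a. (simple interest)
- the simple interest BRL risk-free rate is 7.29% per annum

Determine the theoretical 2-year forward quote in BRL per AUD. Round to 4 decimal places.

T = 2 years.
BRL growth factor: 1 + 0.0729×2 = 1.145800.
AUD growth factor: 1 + 0.0029×2 = 1.005800.
CIP: F = S · (grow BRL)/(grow AUD) = 2.3384 × 1.145800/1.005800 = 2.663888 BRL per AUD.

2.6639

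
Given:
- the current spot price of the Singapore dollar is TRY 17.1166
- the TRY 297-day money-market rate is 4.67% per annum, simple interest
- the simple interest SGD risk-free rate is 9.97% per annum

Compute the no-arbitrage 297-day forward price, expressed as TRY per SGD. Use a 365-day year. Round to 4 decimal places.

16.4338

T = 297/365 years.
TRY growth factor: 1 + 0.0467×297/365 = 1.03799973.
SGD accumulates by 1 + 0.0997×297/365 = 1.08112575.
CIP: F = S · (grow TRY)/(grow SGD) = 17.1166 × 1.03799973/1.08112575 = 16.433820 TRY per SGD.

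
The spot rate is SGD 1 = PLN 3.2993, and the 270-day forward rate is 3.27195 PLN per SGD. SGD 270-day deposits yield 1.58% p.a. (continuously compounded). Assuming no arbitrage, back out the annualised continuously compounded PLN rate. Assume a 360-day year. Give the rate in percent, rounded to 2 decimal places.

T = 270/360 years.
F/S = 3.27195/3.2993 = 0.9917104 = (growth of PLN) / (growth of SGD).
The SGD side grows by e^(0.0158×270/360) = 1.0119205.
Hence g_PLN = 1.0035321.
r = ln(1.0035321)/(270/360) = 0.004701 → 0.47%.

0.47%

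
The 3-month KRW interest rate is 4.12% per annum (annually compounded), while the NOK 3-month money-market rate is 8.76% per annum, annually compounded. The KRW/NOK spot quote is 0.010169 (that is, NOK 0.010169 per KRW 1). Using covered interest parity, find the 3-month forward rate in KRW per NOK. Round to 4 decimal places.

97.2720

T = 3/12 years.
Growth of 1 NOK over T: (1 + 0.0876)^(3/12) = 1.02121527.
Growth of 1 KRW over T: (1 + 0.0412)^(3/12) = 1.01014458.
So F = 0.010169 × 1.02121527 / 1.01014458 = 0.010280447 (NOK/KRW).
Quoted the other way: 1/0.010280447 = 97.2720 KRW per NOK.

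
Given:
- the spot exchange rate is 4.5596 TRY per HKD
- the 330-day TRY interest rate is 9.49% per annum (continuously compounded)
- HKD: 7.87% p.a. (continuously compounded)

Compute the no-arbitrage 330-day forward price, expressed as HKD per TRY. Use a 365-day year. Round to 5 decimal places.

T = 330/365 years.
TRY growth factor: e^(0.0949×330/365) = 1.0895884.
HKD growth factor: e^(0.0787×330/365) = 1.073746.
Forward (TRY per HKD) = 4.5596 × 1.0895884 / 1.073746 = 4.626874.
Invert for HKD per TRY: 1 / 4.626874 = 0.21613.

0.21613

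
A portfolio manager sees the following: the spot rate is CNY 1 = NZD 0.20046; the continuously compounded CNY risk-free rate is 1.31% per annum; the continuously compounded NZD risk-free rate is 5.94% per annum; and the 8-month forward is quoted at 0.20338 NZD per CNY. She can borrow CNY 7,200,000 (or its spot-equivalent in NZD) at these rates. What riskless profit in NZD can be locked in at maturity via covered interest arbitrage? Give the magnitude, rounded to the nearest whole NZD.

T = 8/12 years.
Invest the CNY and cover forward: 7,200,000 × 1.00877158 × 0.20338 = NZD 1,477,180.54.
Convert at spot and invest in NZD: 7,200,000 × 0.20046 × 1.040394533 = NZD 1,501,613.91.
The quoted forward undervalues CNY, so borrow CNY, convert to NZD at spot, deposit the NZD at 5.94%, and buy CNY forward at 0.20338 to cover the loan.
The gap between the two covered legs is NZD 24,433.

NZD 24,433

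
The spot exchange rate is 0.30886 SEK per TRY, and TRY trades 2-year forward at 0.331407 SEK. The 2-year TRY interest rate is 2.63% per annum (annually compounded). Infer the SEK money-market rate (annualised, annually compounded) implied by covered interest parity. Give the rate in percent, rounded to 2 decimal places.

T = 2 years.
By CIP, F/S equals the SEK-to-TRY growth ratio: 0.331407/0.30886 = 1.0730007.
TRY growth factor: (1 + 0.0263)^2 = 1.0532917.
So the SEK growth factor = 1.1301827.
Annualise: 1.1301827^(1/2) − 1 = 0.063101 = 6.31%.

6.31%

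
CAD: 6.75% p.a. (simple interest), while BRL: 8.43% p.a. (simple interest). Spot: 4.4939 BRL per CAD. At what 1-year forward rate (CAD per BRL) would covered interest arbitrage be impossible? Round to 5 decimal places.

0.21908

T = 1 year.
Growth of 1 BRL over T: 1 + 0.0843×1 = 1.084300.
CAD accumulates by 1 + 0.0675×1 = 1.067500.
Forward (BRL per CAD) = 4.4939 × 1.084300 / 1.067500 = 4.564624.
Invert for CAD per BRL: 1 / 4.564624 = 0.21908.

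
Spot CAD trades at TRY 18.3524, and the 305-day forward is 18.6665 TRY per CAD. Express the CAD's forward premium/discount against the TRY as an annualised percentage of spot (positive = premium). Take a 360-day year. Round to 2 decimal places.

+2.02%

T = 305/360 years.
(F − S)/S = (18.6665 − 18.3524)/18.3524 = 0.0171149.
Annualise by dividing by T: 0.0171149 / (305/360) = 0.020201 → 2.02%.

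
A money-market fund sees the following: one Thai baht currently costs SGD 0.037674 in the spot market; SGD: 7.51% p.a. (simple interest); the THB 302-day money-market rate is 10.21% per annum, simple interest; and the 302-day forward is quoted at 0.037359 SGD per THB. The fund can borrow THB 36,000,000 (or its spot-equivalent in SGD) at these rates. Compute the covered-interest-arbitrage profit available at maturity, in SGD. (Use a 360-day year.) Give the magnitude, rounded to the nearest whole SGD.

T = 302/360 years.
Invest the THB and cover forward: 36,000,000 × 1.085650556 × 0.037359 = SGD 1,460,117.49.
Convert at spot and invest in SGD: 36,000,000 × 0.037674 × 1.063000556 = SGD 1,441,709.39.
The quoted forward overvalues THB, so borrow SGD, buy THB at spot, deposit the THB at 10.21%, and sell the proceeds forward at 0.037359.
The gap between the two covered legs is SGD 18,408.

SGD 18,408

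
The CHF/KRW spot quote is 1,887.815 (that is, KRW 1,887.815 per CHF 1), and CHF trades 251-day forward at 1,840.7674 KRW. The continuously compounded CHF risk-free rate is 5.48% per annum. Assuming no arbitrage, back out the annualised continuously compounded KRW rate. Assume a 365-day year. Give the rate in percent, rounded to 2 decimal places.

1.81%

T = 251/365 years.
By CIP, F/S equals the KRW-to-CHF growth ratio: 1840.7674/1887.815 = 0.9750783.
CHF growth factor: e^(0.0548×251/365) = 1.0384034.
So the KRW growth factor = 1.0125246.
Take logs: ln 1.0125246 / (251/365) = 0.018100, so 1.81%.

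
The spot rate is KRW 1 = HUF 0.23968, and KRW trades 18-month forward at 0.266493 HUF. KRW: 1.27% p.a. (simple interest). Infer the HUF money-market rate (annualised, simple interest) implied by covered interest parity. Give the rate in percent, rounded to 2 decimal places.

T = 18/12 years.
By CIP, F/S equals the HUF-to-KRW growth ratio: 0.266493/0.23968 = 1.1118700.
The KRW side grows by 1 + 0.0127×18/12 = 1.019050.
That pins the HUF growth at 1.1330511.
(1.1330511 − 1)/T = 0.088701, i.e. 8.87%.

8.87%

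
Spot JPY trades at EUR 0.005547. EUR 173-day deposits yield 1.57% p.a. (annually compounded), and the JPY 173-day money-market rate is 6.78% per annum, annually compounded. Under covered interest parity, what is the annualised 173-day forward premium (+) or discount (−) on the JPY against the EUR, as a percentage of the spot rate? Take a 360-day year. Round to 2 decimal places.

-4.94%

T = 173/360 years.
No-arbitrage forward: 0.005547 × 1.0075142 / 1.0320268 = 0.005415248 EUR/JPY.
(F − S)/S ÷ T = (0.005415248 − 0.005547)/0.005547/(173/360) = -0.049426 → -4.94%.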